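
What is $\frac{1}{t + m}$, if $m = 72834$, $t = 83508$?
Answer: $\frac{1}{156342} \approx 6.3962 \cdot 10^{-6}$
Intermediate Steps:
$\frac{1}{t + m} = \frac{1}{83508 + 72834} = \frac{1}{156342}$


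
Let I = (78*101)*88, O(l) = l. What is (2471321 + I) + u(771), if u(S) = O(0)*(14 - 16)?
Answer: 3164585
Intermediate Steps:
I = 693264 (I = 7878*88 = 693264)
u(S) = 0 (u(S) = 0*(14 - 16) = 0*(-2) = 0)
(2471321 + I) + u(771) = (2471321 + 693264) + 0 = 3164585 + 0 = 3164585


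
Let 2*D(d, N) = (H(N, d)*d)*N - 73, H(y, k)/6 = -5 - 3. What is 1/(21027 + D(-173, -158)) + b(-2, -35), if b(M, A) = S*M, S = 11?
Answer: -27941124/1270051 ≈ -22.000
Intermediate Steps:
b(M, A) = 11*M
H(y, k) = -48 (H(y, k) = 6*(-5 - 3) = 6*(-8) = -48)
D(d, N) = -73/2 - 24*N*d (D(d, N) = ((-48*d)*N - 73)/2 = (-48*N*d - 73)/2 = (-73 - 48*N*d)/2 = -73/2 - 24*N*d)
1/(21027 + D(-173, -158)) + b(-2, -35) = 1/(21027 + (-73/2 - 24*(-158)*(-173))) + 11*(-2) = 1/(21027 + (-73/2 - 656016)) - 22 = 1/(21027 - 1312105/2) - 22 = 1/(-1270051/2) - 22 = -2/1270051 - 22 = -27941124/1270051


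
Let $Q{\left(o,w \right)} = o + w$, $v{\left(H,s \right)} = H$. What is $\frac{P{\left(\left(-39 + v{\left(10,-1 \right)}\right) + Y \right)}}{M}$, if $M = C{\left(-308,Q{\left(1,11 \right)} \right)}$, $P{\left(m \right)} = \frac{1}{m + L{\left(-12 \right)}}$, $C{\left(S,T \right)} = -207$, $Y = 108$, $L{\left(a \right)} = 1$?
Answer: $- \frac{1}{16560} \approx -6.0386 \cdot 10^{-5}$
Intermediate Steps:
$P{\left(m \right)} = \frac{1}{1 + m}$ ($P{\left(m \right)} = \frac{1}{m + 1} = \frac{1}{1 + m}$)
$M = -207$
$\frac{P{\left(\left(-39 + v{\left(10,-1 \right)}\right) + Y \right)}}{M} = \frac{1}{\left(1 + \left(\left(-39 + 10\right) + 108\right)\right) \left(-207\right)} = \frac{1}{1 + \left(-29 + 108\right)} \left(- \frac{1}{207}\right) = \frac{1}{1 + 79} \left(- \frac{1}{207}\right) = \frac{1}{80} \left(- \frac{1}{207}\right) = - \frac{1}{16560}$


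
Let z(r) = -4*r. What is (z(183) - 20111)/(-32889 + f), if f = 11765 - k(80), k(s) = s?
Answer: 1097/1116 ≈ 0.98298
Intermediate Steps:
f = 11685 (f = 11765 - 1*80 = 11765 - 80 = 11685)
(z(183) - 20111)/(-32889 + f) = (-4*183 - 20111)/(-32889 + 11685) = (-732 - 20111)/(-21204) = -20843*(-1/21204) = 1097/1116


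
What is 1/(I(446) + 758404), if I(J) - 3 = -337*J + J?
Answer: 1/608551 ≈ 1.6432e-6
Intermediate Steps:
I(J) = 3 - 336*J (I(J) = 3 + (-337*J + J) = 3 - 336*J)
1/(I(446) + 758404) = 1/((3 - 336*446) + 758404) = 1/((3 - 149856) + 758404) = 1/(-149853 + 758404) = 1/608551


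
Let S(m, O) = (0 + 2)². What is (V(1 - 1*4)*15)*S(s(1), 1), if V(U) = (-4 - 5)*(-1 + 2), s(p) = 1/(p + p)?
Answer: -540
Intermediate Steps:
s(p) = 1/(2*p)
S(m, O) = 4 (S(m, O) = 2² = 4)
V(U) = -9 (V(U) = -9*1 = -9)
(V(1 - 1*4)*15)*S(s(1), 1) = -9*15*4 = -135*4 = -540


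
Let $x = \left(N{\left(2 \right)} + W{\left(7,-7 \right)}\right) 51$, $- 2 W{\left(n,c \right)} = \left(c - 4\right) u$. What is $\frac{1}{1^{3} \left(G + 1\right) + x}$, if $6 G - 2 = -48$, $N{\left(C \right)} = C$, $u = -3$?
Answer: $- \frac{6}{4477} \approx -0.0013402$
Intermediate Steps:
$G = - \frac{23}{3}$ ($G = \frac{1}{3} + \frac{1}{6} \left(-48\right) = \frac{1}{3} - 8 = - \frac{23}{3} \approx -7.6667$)
$W{\left(n,c \right)} = -6 + \frac{3 c}{2}$ ($W{\left(n,c \right)} = - \frac{\left(c - 4\right) \left(-3\right)}{2} = - \frac{\left(-4 + c\right) \left(-3\right)}{2} = - \frac{12 - 3 c}{2} = -6 + \frac{3 c}{2}$)
$x = - \frac{1479}{2}$ ($x = \left(2 + \left(-6 + \frac{3}{2} \left(-7\right)\right)\right) 51 = \left(2 - \frac{33}{2}\right) 51 = \left(- \frac{29}{2}\right) 51 = - \frac{1479}{2} \approx -739.5$)
$\frac{1}{1^{3} \left(G + 1\right) + x} = \frac{1}{1^{3} \left(- \frac{23}{3} + 1\right) - \frac{1479}{2}} = \frac{1}{1 \left(- \frac{20}{3}\right) - \frac{1479}{2}} = \frac{1}{- \frac{20}{3} - \frac{1479}{2}} = \frac{1}{- \frac{4477}{6}} = - \frac{6}{4477}$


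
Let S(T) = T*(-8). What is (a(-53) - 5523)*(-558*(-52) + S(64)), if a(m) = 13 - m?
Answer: -155546328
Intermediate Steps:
S(T) = -8*T
(a(-53) - 5523)*(-558*(-52) + S(64)) = ((13 - 1*(-53)) - 5523)*(-558*(-52) - 8*64) = ((13 + 53) - 5523)*(29016 - 512) = (66 - 5523)*28504 = -5457*28504 = -155546328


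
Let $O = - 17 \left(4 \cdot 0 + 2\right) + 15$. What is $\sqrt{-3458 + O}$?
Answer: $i \sqrt{3477} \approx 58.966 i$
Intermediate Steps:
$O = -19$ ($O = - 17 \left(0 + 2\right) + 15 = \left(-17\right) 2 + 15 = -34 + 15 = -19$)
$\sqrt{-3458 + O} = \sqrt{-3458 - 19} = \sqrt{-3477} = i \sqrt{3477}$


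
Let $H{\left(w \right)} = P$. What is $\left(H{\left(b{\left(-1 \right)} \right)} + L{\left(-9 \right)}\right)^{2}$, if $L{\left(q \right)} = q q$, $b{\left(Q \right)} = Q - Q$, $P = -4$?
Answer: $5929$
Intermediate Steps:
$b{\left(Q \right)} = 0$
$H{\left(w \right)} = -4$
$L{\left(q \right)} = q^{2}$
$\left(H{\left(b{\left(-1 \right)} \right)} + L{\left(-9 \right)}\right)^{2} = \left(-4 + \left(-9\right)^{2}\right)^{2} = \left(-4 + 81\right)^{2} = 77^{2} = 5929$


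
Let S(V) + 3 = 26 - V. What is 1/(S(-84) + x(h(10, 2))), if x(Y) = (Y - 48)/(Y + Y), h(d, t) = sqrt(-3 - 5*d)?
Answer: -106*I/(-11395*I + 48*sqrt(53)) ≈ 0.0092936 - 0.000285*I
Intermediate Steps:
S(V) = 23 - V (S(V) = -3 + (26 - V) = 23 - V)
x(Y) = (-48 + Y)/(2*Y) (x(Y) = (-48 + Y)/((2*Y)) = (-48 + Y)*(1/(2*Y)) = (-48 + Y)/(2*Y))
1/(S(-84) + x(h(10, 2))) = 1/((23 - 1*(-84)) + (-48 + sqrt(-3 - 5*10))/(2*(sqrt(-3 - 5*10)))) = 1/((23 + 84) + (-48 + sqrt(-3 - 50))/(2*(sqrt(-3 - 50)))) = 1/(107 + (-48 + sqrt(-53))/(2*(sqrt(-53)))) = 1/(107 + (-48 + I*sqrt(53))/(2*((I*sqrt(53))))) = 1/(107 + (-I*sqrt(53)/53)*(-48 + I*sqrt(53))/2) = 1/(107 - I*sqrt(53)*(-48 + I*sqrt(53))/106)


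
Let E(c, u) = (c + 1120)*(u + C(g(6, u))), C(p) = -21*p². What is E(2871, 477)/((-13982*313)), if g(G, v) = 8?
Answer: 3460197/4376366 ≈ 0.79066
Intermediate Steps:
E(c, u) = (-1344 + u)*(1120 + c) (E(c, u) = (c + 1120)*(u - 21*8²) = (1120 + c)*(u - 21*64) = (1120 + c)*(u - 1344) = (1120 + c)*(-1344 + u) = (-1344 + u)*(1120 + c))
E(2871, 477)/((-13982*313)) = (-1505280 - 1344*2871 + 1120*477 + 2871*477)/((-13982*313)) = (-1505280 - 3858624 + 534240 + 1369467)/(-4376366) = -3460197*(-1/4376366) = 3460197/4376366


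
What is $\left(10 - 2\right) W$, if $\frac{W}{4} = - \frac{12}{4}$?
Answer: $-96$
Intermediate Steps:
$W = -12$ ($W = 4 \left(- \frac{12}{4}\right) = 4 \left(\left(-12\right) \frac{1}{4}\right) = 4 \left(-3\right) = -12$)
$\left(10 - 2\right) W = \left(10 - 2\right) \left(-12\right) = 8 \left(-12\right) = -96$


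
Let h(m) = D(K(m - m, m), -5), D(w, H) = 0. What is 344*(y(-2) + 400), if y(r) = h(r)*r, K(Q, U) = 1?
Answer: 137600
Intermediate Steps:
h(m) = 0
y(r) = 0 (y(r) = 0*r = 0)
344*(y(-2) + 400) = 344*(0 + 400) = 344*400 = 137600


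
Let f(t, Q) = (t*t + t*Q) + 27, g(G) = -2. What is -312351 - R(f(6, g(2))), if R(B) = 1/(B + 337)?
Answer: -121192189/388 ≈ -3.1235e+5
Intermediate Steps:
f(t, Q) = 27 + t**2 + Q*t (f(t, Q) = (t**2 + Q*t) + 27 = 27 + t**2 + Q*t)
R(B) = 1/(337 + B)
-312351 - R(f(6, g(2))) = -312351 - 1/(337 + (27 + 6**2 - 2*6)) = -312351 - 1/(337 + (27 + 36 - 12)) = -312351 - 1/(337 + 51) = -312351 - 1/388 = -121192189/388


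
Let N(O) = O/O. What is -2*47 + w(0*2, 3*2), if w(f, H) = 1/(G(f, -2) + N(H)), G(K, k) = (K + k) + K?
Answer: -95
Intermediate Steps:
N(O) = 1
G(K, k) = k + 2*K
w(f, H) = 1/(-1 + 2*f) (w(f, H) = 1/((-2 + 2*f) + 1) = 1/(-1 + 2*f))
-2*47 + w(0*2, 3*2) = -2*47 + 1/(-1 + 2*(0*2)) = -94 + 1/(-1 + 2*0) = -94 + 1/(-1 + 0) = -94 + 1/(-1) = -94 - 1 = -95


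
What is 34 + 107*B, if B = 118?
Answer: 12660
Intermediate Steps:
34 + 107*B = 34 + 107*118 = 34 + 12626 = 12660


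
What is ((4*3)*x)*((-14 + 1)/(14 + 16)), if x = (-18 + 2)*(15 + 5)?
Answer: 1664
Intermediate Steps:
x = -320 (x = -16*20 = -320)
((4*3)*x)*((-14 + 1)/(14 + 16)) = ((4*3)*(-320))*((-14 + 1)/(14 + 16)) = (12*(-320))*(-13/30) = -(-49920)/30 = -3840*(-13/30) = 1664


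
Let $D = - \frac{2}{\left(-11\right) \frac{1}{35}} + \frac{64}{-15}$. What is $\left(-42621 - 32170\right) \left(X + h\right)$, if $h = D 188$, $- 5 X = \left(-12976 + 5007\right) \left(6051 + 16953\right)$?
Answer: $- \frac{452454732817196}{165} \approx -2.7421 \cdot 10^{12}$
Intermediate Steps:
$D = \frac{346}{165}$ ($D = - \frac{2}{\left(-11\right) \frac{1}{35}} + 64 \left(- \frac{1}{15}\right) = - \frac{2}{- \frac{11}{35}} - \frac{64}{15} = \left(-2\right) \left(- \frac{35}{11}\right) - \frac{64}{15} = \frac{70}{11} - \frac{64}{15} = \frac{346}{165} \approx 2.097$)
$X = \frac{183318876}{5}$ ($X = - \frac{\left(-12976 + 5007\right) \left(6051 + 16953\right)}{5} = - \frac{\left(-7969\right) 23004}{5} = \left(- \frac{1}{5}\right) \left(-183318876\right) = \frac{183318876}{5} \approx 3.6664 \cdot 10^{7}$)
$h = \frac{65048}{165}$ ($h = \frac{346}{165} \cdot 188 = \frac{65048}{165} \approx 394.23$)
$\left(-42621 - 32170\right) \left(X + h\right) = \left(-42621 - 32170\right) \left(\frac{183318876}{5} + \frac{65048}{165}\right) = \left(-74791\right) \frac{6049587956}{165} = - \frac{452454732817196}{165}$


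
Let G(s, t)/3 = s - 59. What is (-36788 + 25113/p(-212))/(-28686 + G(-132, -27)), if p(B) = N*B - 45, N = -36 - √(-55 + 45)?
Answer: (-279085443*I + 7799056*√10)/(29259*(-7587*I + 212*√10)) ≈ 1.2572 + 9.9187e-6*I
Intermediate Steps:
G(s, t) = -177 + 3*s (G(s, t) = 3*(s - 59) = 3*(-59 + s) = -177 + 3*s)
N = -36 - I*√10 (N = -36 - √(-10) = -36 - I*√10 ≈ -36.0 - 3.1623*I)
p(B) = -45 + B*(-36 - I*√10) (p(B) = (-36 - I*√10)*B - 45 = B*(-36 - I*√10) - 45 = -45 + B*(-36 - I*√10))
(-36788 + 25113/p(-212))/(-28686 + G(-132, -27)) = (-36788 + 25113/(-45 - 1*(-212)*(36 + I*√10)))/(-28686 + (-177 + 3*(-132))) = (-36788 + 25113/(-45 + (7632 + 212*I*√10)))/(-28686 + (-177 - 396)) = (-36788 + 25113/(7587 + 212*I*√10))/(-28686 - 573) = (-36788 + 25113/(7587 + 212*I*√10))/(-29259) = (-36788 + 25113/(7587 + 212*I*√10))*(-1/29259) = 36788/29259 - 8371/(9753*(7587 + 212*I*√10))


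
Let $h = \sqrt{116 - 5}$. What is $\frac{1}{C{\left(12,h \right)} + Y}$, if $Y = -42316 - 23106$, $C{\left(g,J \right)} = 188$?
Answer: $- \frac{1}{65234} \approx -1.5329 \cdot 10^{-5}$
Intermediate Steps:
$h = \sqrt{111} \approx 10.536$
$Y = -65422$
$\frac{1}{C{\left(12,h \right)} + Y} = \frac{1}{188 - 65422} = \frac{1}{-65234} = - \frac{1}{65234}$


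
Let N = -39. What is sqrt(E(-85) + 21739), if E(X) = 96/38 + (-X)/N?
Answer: 2*sqrt(2984165574)/741 ≈ 147.44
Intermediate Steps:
E(X) = 48/19 + X/39 (E(X) = 96/38 - X/(-39) = 96*(1/38) - X*(-1/39) = 48/19 + X/39)
sqrt(E(-85) + 21739) = sqrt((48/19 + (1/39)*(-85)) + 21739) = sqrt((48/19 - 85/39) + 21739) = sqrt(257/741 + 21739) = sqrt(16108856/741) = 2*sqrt(2984165574)/741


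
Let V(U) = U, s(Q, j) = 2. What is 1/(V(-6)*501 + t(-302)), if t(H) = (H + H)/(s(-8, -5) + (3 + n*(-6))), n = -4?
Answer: -29/87778 ≈ -0.00033038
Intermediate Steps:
t(H) = 2*H/29 (t(H) = (H + H)/(2 + (3 - 4*(-6))) = (2*H)/(2 + (3 + 24)) = (2*H)/(2 + 27) = (2*H)/29 = (2*H)*(1/29) = 2*H/29)
1/(V(-6)*501 + t(-302)) = 1/(-6*501 + (2/29)*(-302)) = 1/(-3006 - 604/29) = 1/(-87778/29) = -29/87778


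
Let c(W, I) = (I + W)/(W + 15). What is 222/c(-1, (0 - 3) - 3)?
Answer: -444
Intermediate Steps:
c(W, I) = (I + W)/(15 + W)
222/c(-1, (0 - 3) - 3) = 222/((((0 - 3) - 3) - 1)/(15 - 1)) = 222/(((-3 - 3) - 1)/14) = 222/((-6 - 1)/14) = 222/((1/14)*(-7)) = 222/(-½) = -2*222 = -444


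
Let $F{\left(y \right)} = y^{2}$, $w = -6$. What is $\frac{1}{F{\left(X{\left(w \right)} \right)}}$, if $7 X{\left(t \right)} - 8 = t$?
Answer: $\frac{49}{4} \approx 12.25$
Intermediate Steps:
$X{\left(t \right)} = \frac{8}{7} + \frac{t}{7}$
$\frac{1}{F{\left(X{\left(w \right)} \right)}} = \frac{1}{\left(\frac{8}{7} + \frac{1}{7} \left(-6\right)\right)^{2}} = \frac{1}{\left(\frac{8}{7} - \frac{6}{7}\right)^{2}} = \frac{1}{\left(\frac{2}{7}\right)^{2}} = \frac{1}{\frac{4}{49}} = \frac{49}{4}$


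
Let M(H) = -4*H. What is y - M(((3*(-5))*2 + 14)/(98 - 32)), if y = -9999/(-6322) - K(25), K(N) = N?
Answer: -5087987/208626 ≈ -24.388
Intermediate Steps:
y = -148051/6322 (y = -9999/(-6322) - 1*25 = -9999*(-1/6322) - 25 = 9999/6322 - 25 = -148051/6322 ≈ -23.418)
y - M(((3*(-5))*2 + 14)/(98 - 32)) = -148051/6322 - (-4)*((3*(-5))*2 + 14)/(98 - 32) = -148051/6322 - (-4)*(-15*2 + 14)/66 = -148051/6322 - (-4)*(-30 + 14)*(1/66) = -148051/6322 - (-4)*(-16*1/66) = -148051/6322 - (-4)*(-8)/33 = -148051/6322 - 1*32/33 = -148051/6322 - 32/33 = -5087987/208626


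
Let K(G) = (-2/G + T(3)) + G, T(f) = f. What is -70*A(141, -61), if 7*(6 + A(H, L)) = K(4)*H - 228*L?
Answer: -147825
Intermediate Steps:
K(G) = 3 + G - 2/G (K(G) = (-2/G + 3) + G = (3 - 2/G) + G = 3 + G - 2/G)
A(H, L) = -6 - 228*L/7 + 13*H/14 (A(H, L) = -6 + ((3 + 4 - 2/4)*H - 228*L)/7 = -6 + ((3 + 4 - 2*¼)*H - 228*L)/7 = -6 + ((3 + 4 - ½)*H - 228*L)/7 = -6 + (13*H/2 - 228*L)/7 = -6 + (-228*L + 13*H/2)/7 = -6 + (-228*L/7 + 13*H/14) = -6 - 228*L/7 + 13*H/14)
-70*A(141, -61) = -70*(-6 - 228/7*(-61) + (13/14)*141) = -70*(-6 + 13908/7 + 1833/14) = -70*29565/14 = -147825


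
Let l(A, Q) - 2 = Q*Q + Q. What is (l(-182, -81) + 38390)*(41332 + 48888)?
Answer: 4048351840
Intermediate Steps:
l(A, Q) = 2 + Q + Q² (l(A, Q) = 2 + (Q*Q + Q) = 2 + (Q² + Q) = 2 + (Q + Q²) = 2 + Q + Q²)
(l(-182, -81) + 38390)*(41332 + 48888) = ((2 - 81 + (-81)²) + 38390)*(41332 + 48888) = ((2 - 81 + 6561) + 38390)*90220 = (6482 + 38390)*90220 = 44872*90220 = 4048351840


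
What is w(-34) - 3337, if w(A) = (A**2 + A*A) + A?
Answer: -1059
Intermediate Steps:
w(A) = A + 2*A**2 (w(A) = (A**2 + A**2) + A = 2*A**2 + A = A + 2*A**2)
w(-34) - 3337 = -34*(1 + 2*(-34)) - 3337 = -34*(1 - 68) - 3337 = -34*(-67) - 3337 = 2278 - 3337 = -1059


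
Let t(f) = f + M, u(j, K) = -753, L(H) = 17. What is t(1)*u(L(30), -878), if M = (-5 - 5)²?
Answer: -76053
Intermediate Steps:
M = 100 (M = (-10)² = 100)
t(f) = 100 + f (t(f) = f + 100 = 100 + f)
t(1)*u(L(30), -878) = (100 + 1)*(-753) = 101*(-753) = -76053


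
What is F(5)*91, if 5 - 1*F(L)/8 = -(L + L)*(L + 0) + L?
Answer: 36400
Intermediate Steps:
F(L) = 40 - 8*L + 16*L² (F(L) = 40 - 8*(-(L + L)*(L + 0) + L) = 40 - 8*(-2*L*L + L) = 40 - 8*(-2*L² + L) = 40 - 8*(L - 2*L²) = 40 + (-8*L + 16*L²) = 40 - 8*L + 16*L²)
F(5)*91 = (40 - 8*5 + 16*5²)*91 = (40 - 40 + 16*25)*91 = (40 - 40 + 400)*91 = 400*91 = 36400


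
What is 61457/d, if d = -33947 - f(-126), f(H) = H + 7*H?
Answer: -61457/32939 ≈ -1.8658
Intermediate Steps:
f(H) = 8*H
d = -32939 (d = -33947 - 8*(-126) = -33947 - 1*(-1008) = -33947 + 1008 = -32939)
61457/d = 61457/(-32939) = 61457*(-1/32939) = -61457/32939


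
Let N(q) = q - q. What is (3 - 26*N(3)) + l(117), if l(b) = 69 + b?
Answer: 189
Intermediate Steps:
N(q) = 0
(3 - 26*N(3)) + l(117) = (3 - 26*0) + (69 + 117) = (3 + 0) + 186 = 3 + 186 = 189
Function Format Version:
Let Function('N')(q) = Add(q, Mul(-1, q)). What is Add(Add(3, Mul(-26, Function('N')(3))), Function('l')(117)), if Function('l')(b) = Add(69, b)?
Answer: 189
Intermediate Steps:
Function('N')(q) = 0
Add(Add(3, Mul(-26, Function('N')(3))), Function('l')(117)) = Add(Add(3, Mul(-26, 0)), Add(69, 117)) = Add(Add(3, 0), 186) = Add(3, 186) = 189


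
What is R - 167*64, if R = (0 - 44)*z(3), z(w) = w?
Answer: -10820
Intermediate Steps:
R = -132 (R = (0 - 44)*3 = -44*3 = -132)
R - 167*64 = -132 - 167*64 = -132 - 10688 = -10820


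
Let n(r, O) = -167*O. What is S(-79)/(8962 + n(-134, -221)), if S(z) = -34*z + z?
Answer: 2607/45869 ≈ 0.056836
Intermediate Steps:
S(z) = -33*z
S(-79)/(8962 + n(-134, -221)) = (-33*(-79))/(8962 - 167*(-221)) = 2607/(8962 + 36907) = 2607/45869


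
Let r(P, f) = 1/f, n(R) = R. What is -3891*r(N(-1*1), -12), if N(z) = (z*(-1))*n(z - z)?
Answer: 1297/4 ≈ 324.25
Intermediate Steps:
N(z) = 0 (N(z) = (z*(-1))*(z - z) = -z*0 = 0)
r(P, f) = 1/f
-3891*r(N(-1*1), -12) = -3891/(-12) = -3891*(-1/12) = 1297/4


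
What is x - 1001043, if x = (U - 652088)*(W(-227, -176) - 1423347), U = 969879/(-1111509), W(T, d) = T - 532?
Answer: 38229432998821157/41167 ≈ 9.2864e+11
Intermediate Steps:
W(T, d) = -532 + T
U = -323293/370503 (U = 969879*(-1/1111509) = -323293/370503 ≈ -0.87258)
x = 38229474208758338/41167 (x = (-323293/370503 - 652088)*((-532 - 227) - 1423347) = -241600883557*(-759 - 1423347)/370503 = -241600883557/370503*(-1424106) = 38229474208758338/41167 ≈ 9.2864e+11)
x - 1001043 = 38229474208758338/41167 - 1001043 = 38229432998821157/41167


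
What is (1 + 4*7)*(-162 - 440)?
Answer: -17458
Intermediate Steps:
(1 + 4*7)*(-162 - 440) = (1 + 28)*(-602) = 29*(-602) = -17458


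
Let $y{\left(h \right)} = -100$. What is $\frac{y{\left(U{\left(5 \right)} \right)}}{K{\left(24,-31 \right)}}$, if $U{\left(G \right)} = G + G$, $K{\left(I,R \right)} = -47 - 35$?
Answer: $\frac{50}{41} \approx 1.2195$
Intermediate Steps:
$K{\left(I,R \right)} = -82$
$U{\left(G \right)} = 2 G$
$\frac{y{\left(U{\left(5 \right)} \right)}}{K{\left(24,-31 \right)}} = - \frac{100}{-82} = \left(-100\right) \left(- \frac{1}{82}\right) = \frac{50}{41}$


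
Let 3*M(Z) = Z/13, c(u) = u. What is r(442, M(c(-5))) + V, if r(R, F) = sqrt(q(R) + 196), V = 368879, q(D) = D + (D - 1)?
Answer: 368879 + sqrt(1079) ≈ 3.6891e+5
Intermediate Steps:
q(D) = -1 + 2*D (q(D) = D + (-1 + D) = -1 + 2*D)
M(Z) = Z/39 (M(Z) = (Z/13)/3 = Z/39)
r(R, F) = sqrt(195 + 2*R) (r(R, F) = sqrt((-1 + 2*R) + 196) = sqrt(195 + 2*R))
r(442, M(c(-5))) + V = sqrt(195 + 2*442) + 368879 = sqrt(195 + 884) + 368879 = sqrt(1079) + 368879 = 368879 + sqrt(1079)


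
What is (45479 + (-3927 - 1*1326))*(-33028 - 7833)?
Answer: -1643674586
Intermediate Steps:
(45479 + (-3927 - 1*1326))*(-33028 - 7833) = (45479 + (-3927 - 1326))*(-40861) = (45479 - 5253)*(-40861) = 40226*(-40861) = -1643674586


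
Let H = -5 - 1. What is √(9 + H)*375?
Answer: 375*√3 ≈ 649.52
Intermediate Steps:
H = -6
√(9 + H)*375 = √(9 - 6)*375 = √3*375 = 375*√3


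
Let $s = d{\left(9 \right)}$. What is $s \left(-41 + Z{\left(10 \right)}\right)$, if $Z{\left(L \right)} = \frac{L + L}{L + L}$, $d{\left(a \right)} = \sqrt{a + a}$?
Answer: $- 120 \sqrt{2} \approx -169.71$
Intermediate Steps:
$d{\left(a \right)} = \sqrt{2} \sqrt{a}$ ($d{\left(a \right)} = \sqrt{2 a} = \sqrt{2} \sqrt{a}$)
$s = 3 \sqrt{2}$ ($s = \sqrt{2} \sqrt{9} = \sqrt{2} \cdot 3 = 3 \sqrt{2} \approx 4.2426$)
$Z{\left(L \right)} = 1$ ($Z{\left(L \right)} = \frac{2 L}{2 L} = 2 L \frac{1}{2 L} = 1$)
$s \left(-41 + Z{\left(10 \right)}\right) = 3 \sqrt{2} \left(-41 + 1\right) = 3 \sqrt{2} \left(-40\right) = - 120 \sqrt{2}$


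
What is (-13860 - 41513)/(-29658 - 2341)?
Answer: 55373/31999 ≈ 1.7305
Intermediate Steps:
(-13860 - 41513)/(-29658 - 2341) = -55373/(-31999) = -55373*(-1/31999) = 55373/31999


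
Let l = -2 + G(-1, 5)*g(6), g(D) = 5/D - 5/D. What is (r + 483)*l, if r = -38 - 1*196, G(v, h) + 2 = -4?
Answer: -498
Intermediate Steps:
g(D) = 0
G(v, h) = -6 (G(v, h) = -2 - 4 = -6)
r = -234 (r = -38 - 196 = -234)
l = -2 (l = -2 - 6*0 = -2 + 0 = -2)
(r + 483)*l = (-234 + 483)*(-2) = 249*(-2) = -498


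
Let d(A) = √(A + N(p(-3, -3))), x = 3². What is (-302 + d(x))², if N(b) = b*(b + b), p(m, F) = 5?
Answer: (302 - √59)² ≈ 86624.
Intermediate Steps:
x = 9
N(b) = 2*b² (N(b) = b*(2*b) = 2*b²)
d(A) = √(50 + A) (d(A) = √(A + 2*5²) = √(A + 2*25) = √(A + 50) = √(50 + A))
(-302 + d(x))² = (-302 + √(50 + 9))² = (-302 + √59)²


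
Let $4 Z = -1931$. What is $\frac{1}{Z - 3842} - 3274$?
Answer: $- \frac{56636930}{17299} \approx -3274.0$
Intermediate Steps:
$Z = - \frac{1931}{4}$ ($Z = \frac{1}{4} \left(-1931\right) = - \frac{1931}{4} \approx -482.75$)
$\frac{1}{Z - 3842} - 3274 = \frac{1}{- \frac{1931}{4} - 3842} - 3274 = \frac{1}{- \frac{17299}{4}} - 3274 = - \frac{4}{17299} - 3274 = - \frac{56636930}{17299}$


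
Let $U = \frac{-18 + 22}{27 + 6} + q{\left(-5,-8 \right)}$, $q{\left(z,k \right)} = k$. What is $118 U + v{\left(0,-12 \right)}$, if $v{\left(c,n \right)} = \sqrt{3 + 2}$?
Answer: $- \frac{30680}{33} + \sqrt{5} \approx -927.46$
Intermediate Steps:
$v{\left(c,n \right)} = \sqrt{5}$
$U = - \frac{260}{33}$ ($U = \frac{-18 + 22}{27 + 6} - 8 = \frac{4}{33} - 8 = - \frac{260}{33} \approx -7.8788$)
$118 U + v{\left(0,-12 \right)} = 118 \left(- \frac{260}{33}\right) + \sqrt{5} = - \frac{30680}{33} + \sqrt{5}$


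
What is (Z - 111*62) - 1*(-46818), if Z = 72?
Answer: 40008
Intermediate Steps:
(Z - 111*62) - 1*(-46818) = (72 - 111*62) - 1*(-46818) = (72 - 6882) + 46818 = -6810 + 46818 = 40008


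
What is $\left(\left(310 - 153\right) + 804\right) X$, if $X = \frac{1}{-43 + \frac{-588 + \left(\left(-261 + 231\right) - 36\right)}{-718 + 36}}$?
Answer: $- \frac{327701}{14336} \approx -22.859$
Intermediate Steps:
$X = - \frac{341}{14336}$ ($X = \frac{1}{-43 + \frac{-588 - 66}{-682}} = \frac{1}{-43 + \left(-588 - 66\right) \left(- \frac{1}{682}\right)} = \frac{1}{-43 - - \frac{327}{341}} = \frac{1}{-43 + \frac{327}{341}} = \frac{1}{- \frac{14336}{341}} = - \frac{341}{14336} \approx -0.023786$)
$\left(\left(310 - 153\right) + 804\right) X = \left(\left(310 - 153\right) + 804\right) \left(- \frac{341}{14336}\right) = \left(157 + 804\right) \left(- \frac{341}{14336}\right) = 961 \left(- \frac{341}{14336}\right) = - \frac{327701}{14336}$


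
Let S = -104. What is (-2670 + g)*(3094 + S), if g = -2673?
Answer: -15975570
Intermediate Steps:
(-2670 + g)*(3094 + S) = (-2670 - 2673)*(3094 - 104) = -5343*2990 = -15975570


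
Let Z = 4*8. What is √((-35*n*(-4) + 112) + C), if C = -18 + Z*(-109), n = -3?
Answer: I*√3814 ≈ 61.758*I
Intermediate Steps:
Z = 32
C = -3506 (C = -18 + 32*(-109) = -18 - 3488 = -3506)
√((-35*n*(-4) + 112) + C) = √((-(-105)*(-4) + 112) - 3506) = √((-35*12 + 112) - 3506) = √((-420 + 112) - 3506) = √(-308 - 3506) = √(-3814) = I*√3814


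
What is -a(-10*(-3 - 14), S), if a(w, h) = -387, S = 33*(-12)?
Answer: 387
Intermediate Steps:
S = -396
-a(-10*(-3 - 14), S) = -1*(-387) = 387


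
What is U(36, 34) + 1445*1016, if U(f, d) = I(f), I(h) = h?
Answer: 1468156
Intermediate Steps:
U(f, d) = f
U(36, 34) + 1445*1016 = 36 + 1445*1016 = 36 + 1468120 = 1468156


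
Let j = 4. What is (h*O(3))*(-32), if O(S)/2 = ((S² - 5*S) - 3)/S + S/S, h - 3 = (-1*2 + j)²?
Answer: 896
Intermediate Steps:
h = 7 (h = 3 + (-1*2 + 4)² = 3 + (-2 + 4)² = 3 + 2² = 3 + 4 = 7)
O(S) = 2 + 2*(-3 + S² - 5*S)/S (O(S) = 2*(((S² - 5*S) - 3)/S + S/S) = 2*((-3 + S² - 5*S)/S + 1) = 2*(1 + (-3 + S² - 5*S)/S) = 2 + 2*(-3 + S² - 5*S)/S)
(h*O(3))*(-32) = (7*(-8 - 6/3 + 2*3))*(-32) = (7*(-8 - 6*⅓ + 6))*(-32) = (7*(-8 - 2 + 6))*(-32) = (7*(-4))*(-32) = -28*(-32) = 896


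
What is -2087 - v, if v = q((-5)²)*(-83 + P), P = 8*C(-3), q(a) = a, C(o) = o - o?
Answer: -12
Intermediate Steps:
C(o) = 0
P = 0 (P = 8*0 = 0)
v = -2075 (v = (-5)²*(-83 + 0) = 25*(-83) = -2075)
-2087 - v = -2087 - 1*(-2075) = -2087 + 2075 = -12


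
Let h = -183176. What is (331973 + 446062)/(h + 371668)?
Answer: 778035/188492 ≈ 4.1277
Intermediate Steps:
(331973 + 446062)/(h + 371668) = (331973 + 446062)/(-183176 + 371668) = 778035/188492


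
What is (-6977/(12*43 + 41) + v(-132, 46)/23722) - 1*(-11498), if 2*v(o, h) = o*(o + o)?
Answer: 75884520733/6606577 ≈ 11486.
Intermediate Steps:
v(o, h) = o² (v(o, h) = (o*(o + o))/2 = (o*(2*o))/2 = (2*o²)/2 = o²)
(-6977/(12*43 + 41) + v(-132, 46)/23722) - 1*(-11498) = (-6977/(12*43 + 41) + (-132)²/23722) - 1*(-11498) = (-6977/(516 + 41) + 17424*(1/23722)) + 11498 = (-6977/557 + 8712/11861) + 11498 = -77901613/6606577 + 11498 = 75884520733/6606577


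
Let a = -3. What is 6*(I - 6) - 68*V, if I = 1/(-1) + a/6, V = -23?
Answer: 1519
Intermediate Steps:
I = -3/2 (I = 1/(-1) - 3/6 = 1*(-1) - 3*⅙ = -1 - ½ = -3/2 ≈ -1.5000)
6*(I - 6) - 68*V = 6*(-3/2 - 6) - 68*(-23) = 6*(-15/2) + 1564 = -45 + 1564 = 1519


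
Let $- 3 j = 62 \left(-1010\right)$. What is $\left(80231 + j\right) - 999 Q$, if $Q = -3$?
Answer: $\frac{312304}{3} \approx 1.041 \cdot 10^{5}$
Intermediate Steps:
$j = \frac{62620}{3}$ ($j = - \frac{62 \left(-1010\right)}{3} = \left(- \frac{1}{3}\right) \left(-62620\right) = \frac{62620}{3} \approx 20873.0$)
$\left(80231 + j\right) - 999 Q = \left(80231 + \frac{62620}{3}\right) - -2997 = \frac{303313}{3} + 2997 = \frac{312304}{3}$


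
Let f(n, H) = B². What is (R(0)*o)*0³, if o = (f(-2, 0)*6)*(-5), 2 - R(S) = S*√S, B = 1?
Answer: 0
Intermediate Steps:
R(S) = 2 - S^(3/2) (R(S) = 2 - S*√S = 2 - S^(3/2))
f(n, H) = 1 (f(n, H) = 1² = 1)
o = -30 (o = (1*6)*(-5) = 6*(-5) = -30)
(R(0)*o)*0³ = ((2 - 0^(3/2))*(-30))*0³ = ((2 - 1*0)*(-30))*0 = ((2 + 0)*(-30))*0 = (2*(-30))*0 = -60*0 = 0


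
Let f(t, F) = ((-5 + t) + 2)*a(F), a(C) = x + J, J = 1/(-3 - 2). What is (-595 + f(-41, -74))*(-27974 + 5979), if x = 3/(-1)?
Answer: 9990129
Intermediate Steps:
x = -3 (x = 3*(-1) = -3)
J = -⅕ (J = 1/(-5) = -⅕ ≈ -0.20000)
a(C) = -16/5 (a(C) = -3 - ⅕ = -16/5)
f(t, F) = 48/5 - 16*t/5 (f(t, F) = ((-5 + t) + 2)*(-16/5) = (-3 + t)*(-16/5) = 48/5 - 16*t/5)
(-595 + f(-41, -74))*(-27974 + 5979) = (-595 + (48/5 - 16/5*(-41)))*(-27974 + 5979) = (-595 + (48/5 + 656/5))*(-21995) = (-595 + 704/5)*(-21995) = -2271/5*(-21995) = 9990129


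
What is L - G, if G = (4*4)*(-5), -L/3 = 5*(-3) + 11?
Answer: 92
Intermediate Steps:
L = 12 (L = -3*(5*(-3) + 11) = -3*(-15 + 11) = -3*(-4) = 12)
G = -80 (G = 16*(-5) = -80)
L - G = 12 - 1*(-80) = 12 + 80 = 92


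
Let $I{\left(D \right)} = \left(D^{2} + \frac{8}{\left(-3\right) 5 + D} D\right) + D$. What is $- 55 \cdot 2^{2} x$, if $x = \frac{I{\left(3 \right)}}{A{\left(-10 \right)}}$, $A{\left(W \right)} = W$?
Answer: $220$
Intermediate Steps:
$I{\left(D \right)} = D + D^{2} + \frac{8 D}{-15 + D}$ ($I{\left(D \right)} = \left(D^{2} + \frac{8}{-15 + D} D\right) + D = \left(D^{2} + \frac{8 D}{-15 + D}\right) + D = D + D^{2} + \frac{8 D}{-15 + D}$)
$x = -1$ ($x = \frac{3 \frac{1}{-15 + 3} \left(-7 + 3^{2} - 42\right)}{-10} = \frac{3 \left(-7 + 9 - 42\right)}{-12} \left(- \frac{1}{10}\right) = 3 \left(- \frac{1}{12}\right) \left(-40\right) \left(- \frac{1}{10}\right) = 10 \left(- \frac{1}{10}\right) = -1$)
$- 55 \cdot 2^{2} x = - 55 \cdot 2^{2} \left(-1\right) = \left(-55\right) 4 \left(-1\right) = \left(-220\right) \left(-1\right) = 220$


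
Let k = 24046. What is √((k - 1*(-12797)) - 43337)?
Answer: I*√6494 ≈ 80.585*I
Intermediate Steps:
√((k - 1*(-12797)) - 43337) = √((24046 - 1*(-12797)) - 43337) = √((24046 + 12797) - 43337) = √(36843 - 43337) = √(-6494) = I*√6494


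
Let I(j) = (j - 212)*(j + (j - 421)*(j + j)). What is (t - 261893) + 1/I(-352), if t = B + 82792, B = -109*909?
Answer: -85325585368321/306725760 ≈ -2.7818e+5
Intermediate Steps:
B = -99081
I(j) = (-212 + j)*(j + 2*j*(-421 + j)) (I(j) = (-212 + j)*(j + (-421 + j)*(2*j)) = (-212 + j)*(j + 2*j*(-421 + j)))
t = -16289 (t = -99081 + 82792 = -16289)
(t - 261893) + 1/I(-352) = (-16289 - 261893) + 1/(-352*(178292 - 1265*(-352) + 2*(-352)²)) = -278182 + 1/(-352*(178292 + 445280 + 2*123904)) = -278182 + 1/(-352*(178292 + 445280 + 247808)) = -278182 + 1/(-352*871380) = -278182 + 1/(-306725760) = -278182 - 1/306725760 = -85325585368321/306725760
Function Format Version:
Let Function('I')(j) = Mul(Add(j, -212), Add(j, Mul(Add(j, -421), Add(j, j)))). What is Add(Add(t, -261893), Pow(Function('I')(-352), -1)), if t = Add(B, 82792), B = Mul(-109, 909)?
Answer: Rational(-85325585368321, 306725760) ≈ -2.7818e+5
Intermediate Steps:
B = -99081
Function('I')(j) = Mul(Add(-212, j), Add(j, Mul(2, j, Add(-421, j)))) (Function('I')(j) = Mul(Add(-212, j), Add(j, Mul(Add(-421, j), Mul(2, j)))) = Mul(Add(-212, j), Add(j, Mul(2, j, Add(-421, j)))))
t = -16289 (t = Add(-99081, 82792) = -16289)
Add(Add(t, -261893), Pow(Function('I')(-352), -1)) = Add(Add(-16289, -261893), Pow(Mul(-352, Add(178292, Mul(-1265, -352), Mul(2, Pow(-352, 2)))), -1)) = Add(-278182, Pow(Mul(-352, Add(178292, 445280, Mul(2, 123904))), -1)) = Add(-278182, Pow(Mul(-352, Add(178292, 445280, 247808)), -1)) = Add(-278182, Pow(Mul(-352, 871380), -1)) = Add(-278182, Pow(-306725760, -1)) = Add(-278182, Rational(-1, 306725760)) = Rational(-85325585368321, 306725760)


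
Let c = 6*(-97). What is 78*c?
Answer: -45396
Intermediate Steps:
c = -582
78*c = 78*(-582) = -45396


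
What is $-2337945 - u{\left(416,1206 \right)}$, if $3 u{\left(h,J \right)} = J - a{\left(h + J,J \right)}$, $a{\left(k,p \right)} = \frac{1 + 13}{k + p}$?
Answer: $- \frac{1417038281}{606} \approx -2.3383 \cdot 10^{6}$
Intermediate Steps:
$a{\left(k,p \right)} = \frac{14}{k + p}$
$u{\left(h,J \right)} = - \frac{14}{3 \left(h + 2 J\right)} + \frac{J}{3}$ ($u{\left(h,J \right)} = \frac{J - \frac{14}{\left(h + J\right) + J}}{3} = \frac{J - \frac{14}{\left(J + h\right) + J}}{3} = \frac{J - \frac{14}{h + 2 J}}{3} = - \frac{14}{3 \left(h + 2 J\right)} + \frac{J}{3}$)
$-2337945 - u{\left(416,1206 \right)} = -2337945 - \frac{-14 + 1206 \left(416 + 2 \cdot 1206\right)}{3 \left(416 + 2 \cdot 1206\right)} = -2337945 - \frac{-14 + 1206 \left(416 + 2412\right)}{3 \left(416 + 2412\right)} = -2337945 - \frac{-14 + 1206 \cdot 2828}{3 \cdot 2828} = -2337945 - \frac{1}{3} \cdot \frac{1}{2828} \left(-14 + 3410568\right) = -2337945 - \frac{1}{3} \cdot \frac{1}{2828} \cdot 3410554 = -2337945 - \frac{243611}{606} = - \frac{1417038281}{606}$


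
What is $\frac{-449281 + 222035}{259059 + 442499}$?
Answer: $- \frac{113623}{350779} \approx -0.32392$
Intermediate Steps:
$\frac{-449281 + 222035}{259059 + 442499} = - \frac{227246}{701558} = \left(-227246\right) \frac{1}{701558} = - \frac{113623}{350779}$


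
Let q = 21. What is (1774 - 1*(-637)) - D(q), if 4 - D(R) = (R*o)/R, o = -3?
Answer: 2404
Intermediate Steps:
D(R) = 7 (D(R) = 4 - R*(-3)/R = 4 - (-3*R)/R = 4 - 1*(-3) = 4 + 3 = 7)
(1774 - 1*(-637)) - D(q) = (1774 - 1*(-637)) - 1*7 = (1774 + 637) - 7 = 2411 - 7 = 2404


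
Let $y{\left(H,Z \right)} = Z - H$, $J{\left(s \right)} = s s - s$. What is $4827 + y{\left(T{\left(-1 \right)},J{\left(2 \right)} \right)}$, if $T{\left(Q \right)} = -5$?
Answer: $4834$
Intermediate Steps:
$J{\left(s \right)} = s^{2} - s$
$4827 + y{\left(T{\left(-1 \right)},J{\left(2 \right)} \right)} = 4827 + \left(2 \left(-1 + 2\right) - -5\right) = 4827 + \left(2 \cdot 1 + 5\right) = 4827 + \left(2 + 5\right) = 4827 + 7 = 4834$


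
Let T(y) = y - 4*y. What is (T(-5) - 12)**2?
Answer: 9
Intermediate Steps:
T(y) = -3*y
(T(-5) - 12)**2 = (-3*(-5) - 12)**2 = (15 - 12)**2 = 3**2 = 9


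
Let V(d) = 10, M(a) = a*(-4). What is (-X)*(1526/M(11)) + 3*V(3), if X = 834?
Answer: 318501/11 ≈ 28955.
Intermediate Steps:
M(a) = -4*a
(-X)*(1526/M(11)) + 3*V(3) = (-1*834)*(1526/((-4*11))) + 3*10 = -1272684/(-44) + 30 = -1272684*(-1)/44 + 30 = -834*(-763/22) + 30 = 318171/11 + 30 = 318501/11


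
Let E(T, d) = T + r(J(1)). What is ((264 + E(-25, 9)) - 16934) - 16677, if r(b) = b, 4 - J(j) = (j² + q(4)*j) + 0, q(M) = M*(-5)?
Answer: -33349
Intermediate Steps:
q(M) = -5*M
J(j) = 4 - j² + 20*j (J(j) = 4 - ((j² + (-5*4)*j) + 0) = 4 - ((j² - 20*j) + 0) = 4 - (j² - 20*j) = 4 + (-j² + 20*j) = 4 - j² + 20*j)
E(T, d) = 23 + T (E(T, d) = T + (4 - 1*1² + 20*1) = T + (4 - 1*1 + 20) = T + (4 - 1 + 20) = T + 23 = 23 + T)
((264 + E(-25, 9)) - 16934) - 16677 = ((264 + (23 - 25)) - 16934) - 16677 = ((264 - 2) - 16934) - 16677 = (262 - 16934) - 16677 = -16672 - 16677 = -33349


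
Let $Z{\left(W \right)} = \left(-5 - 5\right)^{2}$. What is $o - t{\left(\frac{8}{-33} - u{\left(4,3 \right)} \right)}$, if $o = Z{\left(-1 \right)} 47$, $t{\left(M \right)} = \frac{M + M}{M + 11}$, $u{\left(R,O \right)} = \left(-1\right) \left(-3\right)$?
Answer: $\frac{601707}{128} \approx 4700.8$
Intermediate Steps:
$u{\left(R,O \right)} = 3$
$Z{\left(W \right)} = 100$ ($Z{\left(W \right)} = \left(-10\right)^{2} = 100$)
$t{\left(M \right)} = \frac{2 M}{11 + M}$
$o = 4700$ ($o = 100 \cdot 47 = 4700$)
$o - t{\left(\frac{8}{-33} - u{\left(4,3 \right)} \right)} = 4700 - \frac{2 \left(\frac{8}{-33} - 3\right)}{11 + \left(\frac{8}{-33} - 3\right)} = 4700 - \frac{2 \left(8 \left(- \frac{1}{33}\right) - 3\right)}{11 + \left(8 \left(- \frac{1}{33}\right) - 3\right)} = 4700 - \frac{2 \left(- \frac{8}{33} - 3\right)}{11 - \frac{107}{33}} = 4700 - 2 \left(- \frac{107}{33}\right) \frac{1}{11 - \frac{107}{33}} = 4700 - 2 \left(- \frac{107}{33}\right) \frac{1}{\frac{256}{33}} = 4700 - 2 \left(- \frac{107}{33}\right) \frac{33}{256} = 4700 - - \frac{107}{128} = 4700 + \frac{107}{128} = \frac{601707}{128}$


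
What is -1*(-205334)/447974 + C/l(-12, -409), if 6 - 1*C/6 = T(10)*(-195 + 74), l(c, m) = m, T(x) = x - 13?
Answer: 521770957/91610683 ≈ 5.6955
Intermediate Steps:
T(x) = -13 + x
C = -2142 (C = 36 - 6*(-13 + 10)*(-195 + 74) = 36 - (-18)*(-121) = 36 - 6*363 = 36 - 2178 = -2142)
-1*(-205334)/447974 + C/l(-12, -409) = -1*(-205334)/447974 - 2142/(-409) = 205334*(1/447974) - 2142*(-1/409) = 102667/223987 + 2142/409 = 521770957/91610683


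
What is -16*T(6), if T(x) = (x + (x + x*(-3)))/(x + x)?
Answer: 8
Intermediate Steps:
T(x) = -1/2 (T(x) = (x + (x - 3*x))/((2*x)) = (x - 2*x)*(1/(2*x)) = (-x)*(1/(2*x)) = -1/2)
-16*T(6) = -16*(-1/2) = 8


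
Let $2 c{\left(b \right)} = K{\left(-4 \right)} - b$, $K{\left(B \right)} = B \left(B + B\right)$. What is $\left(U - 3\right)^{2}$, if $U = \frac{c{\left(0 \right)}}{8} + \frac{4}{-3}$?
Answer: $\frac{49}{9} \approx 5.4444$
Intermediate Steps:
$K{\left(B \right)} = 2 B^{2}$ ($K{\left(B \right)} = B 2 B = 2 B^{2}$)
$c{\left(b \right)} = 16 - \frac{b}{2}$ ($c{\left(b \right)} = \frac{2 \left(-4\right)^{2} - b}{2} = \frac{2 \cdot 16 - b}{2} = \frac{32 - b}{2} = 16 - \frac{b}{2}$)
$U = \frac{2}{3}$ ($U = \frac{16 - 0}{8} + \frac{4}{-3} = \left(16 + 0\right) \frac{1}{8} + 4 \left(- \frac{1}{3}\right) = 16 \cdot \frac{1}{8} - \frac{4}{3} = 2 - \frac{4}{3} = \frac{2}{3} \approx 0.66667$)
$\left(U - 3\right)^{2} = \left(\frac{2}{3} - 3\right)^{2} = \left(- \frac{7}{3}\right)^{2} = \frac{49}{9}$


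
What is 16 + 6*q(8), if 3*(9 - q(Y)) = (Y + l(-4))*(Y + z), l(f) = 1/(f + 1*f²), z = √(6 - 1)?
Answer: -178/3 - 97*√5/6 ≈ -95.483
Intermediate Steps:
z = √5 ≈ 2.2361
l(f) = 1/(f + f²)
q(Y) = 9 - (1/12 + Y)*(Y + √5)/3 (q(Y) = 9 - (Y + 1/((-4)*(1 - 4)))*(Y + √5)/3 = 9 - (Y - ¼/(-3))*(Y + √5)/3 = 9 - (Y - ¼*(-⅓))*(Y + √5)/3 = 9 - (Y + 1/12)*(Y + √5)/3 = 9 - (1/12 + Y)*(Y + √5)/3)
16 + 6*q(8) = 16 + 6*(9 - ⅓*8² - 1/36*8 - √5/36 - ⅓*8*√5) = 16 + 6*(9 - ⅓*64 - 2/9 - √5/36 - 8*√5/3) = 16 + 6*(9 - 64/3 - 2/9 - √5/36 - 8*√5/3) = 16 + 6*(-113/9 - 97*√5/36) = 16 + (-226/3 - 97*√5/6) = -178/3 - 97*√5/6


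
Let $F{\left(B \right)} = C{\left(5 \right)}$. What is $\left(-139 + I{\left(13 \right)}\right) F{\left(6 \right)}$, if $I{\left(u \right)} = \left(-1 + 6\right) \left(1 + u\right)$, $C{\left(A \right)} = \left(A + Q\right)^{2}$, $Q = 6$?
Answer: $-8349$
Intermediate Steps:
$C{\left(A \right)} = \left(6 + A\right)^{2}$ ($C{\left(A \right)} = \left(A + 6\right)^{2} = \left(6 + A\right)^{2}$)
$F{\left(B \right)} = 121$ ($F{\left(B \right)} = \left(6 + 5\right)^{2} = 11^{2} = 121$)
$I{\left(u \right)} = 5 + 5 u$ ($I{\left(u \right)} = 5 \left(1 + u\right) = 5 + 5 u$)
$\left(-139 + I{\left(13 \right)}\right) F{\left(6 \right)} = \left(-139 + \left(5 + 5 \cdot 13\right)\right) 121 = \left(-139 + \left(5 + 65\right)\right) 121 = \left(-139 + 70\right) 121 = \left(-69\right) 121 = -8349$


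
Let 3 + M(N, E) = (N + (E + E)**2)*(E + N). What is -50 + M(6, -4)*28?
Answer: 3786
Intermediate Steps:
M(N, E) = -3 + (E + N)*(N + 4*E**2) (M(N, E) = -3 + (N + (E + E)**2)*(E + N) = -3 + (N + (2*E)**2)*(E + N) = -3 + (N + 4*E**2)*(E + N) = -3 + (E + N)*(N + 4*E**2))
-50 + M(6, -4)*28 = -50 + (-3 + 6**2 + 4*(-4)**3 - 4*6 + 4*6*(-4)**2)*28 = -50 + (-3 + 36 + 4*(-64) - 24 + 4*6*16)*28 = -50 + (-3 + 36 - 256 - 24 + 384)*28 = -50 + 137*28 = -50 + 3836 = 3786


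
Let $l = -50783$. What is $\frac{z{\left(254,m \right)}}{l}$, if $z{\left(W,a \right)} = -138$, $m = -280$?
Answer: $\frac{138}{50783} \approx 0.0027174$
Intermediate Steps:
$\frac{z{\left(254,m \right)}}{l} = - \frac{138}{-50783} = \left(-138\right) \left(- \frac{1}{50783}\right) = \frac{138}{50783}$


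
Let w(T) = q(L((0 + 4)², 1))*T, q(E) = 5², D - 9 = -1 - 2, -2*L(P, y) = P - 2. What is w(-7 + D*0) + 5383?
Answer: 5208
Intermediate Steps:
L(P, y) = 1 - P/2 (L(P, y) = -(P - 2)/2 = -(-2 + P)/2 = 1 - P/2)
D = 6 (D = 9 + (-1 - 2) = 9 - 3 = 6)
q(E) = 25
w(T) = 25*T
w(-7 + D*0) + 5383 = 25*(-7 + 6*0) + 5383 = 25*(-7 + 0) + 5383 = 25*(-7) + 5383 = -175 + 5383 = 5208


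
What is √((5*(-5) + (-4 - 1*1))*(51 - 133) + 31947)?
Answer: 3*√3823 ≈ 185.49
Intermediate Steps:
√((5*(-5) + (-4 - 1*1))*(51 - 133) + 31947) = √((-25 + (-4 - 1))*(-82) + 31947) = √((-25 - 5)*(-82) + 31947) = √(-30*(-82) + 31947) = √(2460 + 31947) = √34407 = 3*√3823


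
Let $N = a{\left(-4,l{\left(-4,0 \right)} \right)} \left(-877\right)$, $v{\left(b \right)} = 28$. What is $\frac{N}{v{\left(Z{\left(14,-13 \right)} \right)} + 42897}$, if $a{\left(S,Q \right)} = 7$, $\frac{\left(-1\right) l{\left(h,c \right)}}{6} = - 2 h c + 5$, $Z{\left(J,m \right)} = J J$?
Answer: $- \frac{6139}{42925} \approx -0.14302$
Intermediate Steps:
$Z{\left(J,m \right)} = J^{2}$
$l{\left(h,c \right)} = -30 + 12 c h$ ($l{\left(h,c \right)} = - 6 \left(- 2 h c + 5\right) = - 6 \left(- 2 c h + 5\right) = - 6 \left(5 - 2 c h\right) = -30 + 12 c h$)
$N = -6139$ ($N = 7 \left(-877\right) = -6139$)
$\frac{N}{v{\left(Z{\left(14,-13 \right)} \right)} + 42897} = - \frac{6139}{28 + 42897} = - \frac{6139}{42925}$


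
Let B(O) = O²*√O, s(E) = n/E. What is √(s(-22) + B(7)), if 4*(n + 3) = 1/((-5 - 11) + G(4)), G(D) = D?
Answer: √(9570 + 3415104*√7)/264 ≈ 11.392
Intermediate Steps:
n = -145/48 (n = -3 + 1/(4*((-5 - 11) + 4)) = -3 + 1/(4*(-16 + 4)) = -3 + (¼)/(-12) = -3 + (¼)*(-1/12) = -3 - 1/48 = -145/48 ≈ -3.0208)
s(E) = -145/(48*E)
B(O) = O^(5/2)
√(s(-22) + B(7)) = √(-145/48/(-22) + 7^(5/2)) = √(-145/48*(-1/22) + 49*√7) = √(145/1056 + 49*√7)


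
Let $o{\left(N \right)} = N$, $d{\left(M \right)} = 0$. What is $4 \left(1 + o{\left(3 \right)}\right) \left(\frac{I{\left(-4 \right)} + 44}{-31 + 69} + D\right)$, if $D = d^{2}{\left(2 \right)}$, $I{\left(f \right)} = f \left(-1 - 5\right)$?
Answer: $\frac{544}{19} \approx 28.632$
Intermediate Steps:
$I{\left(f \right)} = - 6 f$ ($I{\left(f \right)} = f \left(-6\right) = - 6 f$)
$D = 0$ ($D = 0^{2} = 0$)
$4 \left(1 + o{\left(3 \right)}\right) \left(\frac{I{\left(-4 \right)} + 44}{-31 + 69} + D\right) = 4 \left(1 + 3\right) \left(\frac{\left(-6\right) \left(-4\right) + 44}{-31 + 69} + 0\right) = 4 \cdot 4 \left(\frac{24 + 44}{38} + 0\right) = 16 \left(68 \cdot \frac{1}{38} + 0\right) = 16 \left(\frac{34}{19} + 0\right) = 16 \cdot \frac{34}{19} = \frac{544}{19}$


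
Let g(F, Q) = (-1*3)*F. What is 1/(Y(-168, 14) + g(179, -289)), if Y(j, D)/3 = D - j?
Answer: 1/9 ≈ 0.11111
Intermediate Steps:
g(F, Q) = -3*F
Y(j, D) = -3*j + 3*D (Y(j, D) = 3*(D - j) = -3*j + 3*D)
1/(Y(-168, 14) + g(179, -289)) = 1/((-3*(-168) + 3*14) - 3*179) = 1/((504 + 42) - 537) = 1/(546 - 537) = 1/9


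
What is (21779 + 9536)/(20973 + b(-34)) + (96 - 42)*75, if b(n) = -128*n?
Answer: 20519513/5065 ≈ 4051.2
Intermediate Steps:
(21779 + 9536)/(20973 + b(-34)) + (96 - 42)*75 = (21779 + 9536)/(20973 - 128*(-34)) + (96 - 42)*75 = 31315/(20973 + 4352) + 54*75 = 31315/25325 + 4050 = 31315*(1/25325) + 4050 = 6263/5065 + 4050 = 20519513/5065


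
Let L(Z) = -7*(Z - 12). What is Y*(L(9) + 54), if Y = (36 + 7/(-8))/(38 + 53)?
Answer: 21075/728 ≈ 28.949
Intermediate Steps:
L(Z) = 84 - 7*Z (L(Z) = -7*(-12 + Z) = 84 - 7*Z)
Y = 281/728 (Y = (36 + 7*(-⅛))/91 = (36 - 7/8)*(1/91) = (281/8)*(1/91) = 281/728 ≈ 0.38599)
Y*(L(9) + 54) = 281*((84 - 7*9) + 54)/728 = 281*((84 - 63) + 54)/728 = 281*(21 + 54)/728 = (281/728)*75 = 21075/728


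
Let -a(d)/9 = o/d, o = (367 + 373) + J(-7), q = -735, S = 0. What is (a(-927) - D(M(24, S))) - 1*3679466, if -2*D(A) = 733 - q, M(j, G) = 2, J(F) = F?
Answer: -378908663/103 ≈ -3.6787e+6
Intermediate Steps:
o = 733 (o = (367 + 373) - 7 = 740 - 7 = 733)
D(A) = -734 (D(A) = -(733 - 1*(-735))/2 = -(733 + 735)/2 = -1/2*1468 = -734)
a(d) = -6597/d
(a(-927) - D(M(24, S))) - 1*3679466 = (-6597/(-927) - 1*(-734)) - 1*3679466 = (-6597*(-1/927) + 734) - 3679466 = (733/103 + 734) - 3679466 = 76335/103 - 3679466 = -378908663/103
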